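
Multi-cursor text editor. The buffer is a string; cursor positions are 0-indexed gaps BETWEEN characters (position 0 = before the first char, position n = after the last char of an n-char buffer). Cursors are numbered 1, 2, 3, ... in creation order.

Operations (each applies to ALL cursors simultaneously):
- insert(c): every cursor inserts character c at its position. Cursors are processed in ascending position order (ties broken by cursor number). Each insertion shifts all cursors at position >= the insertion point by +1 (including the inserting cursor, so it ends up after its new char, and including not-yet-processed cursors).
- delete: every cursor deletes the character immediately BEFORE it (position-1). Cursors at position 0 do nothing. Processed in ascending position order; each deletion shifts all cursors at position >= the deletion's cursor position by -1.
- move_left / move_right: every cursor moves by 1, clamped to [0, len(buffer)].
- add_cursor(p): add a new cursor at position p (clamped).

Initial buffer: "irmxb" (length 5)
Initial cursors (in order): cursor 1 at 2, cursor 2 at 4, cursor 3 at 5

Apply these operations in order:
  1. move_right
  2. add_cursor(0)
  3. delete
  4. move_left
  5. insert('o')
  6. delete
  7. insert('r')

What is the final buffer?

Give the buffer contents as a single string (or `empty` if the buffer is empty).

Answer: rirrrr

Derivation:
After op 1 (move_right): buffer="irmxb" (len 5), cursors c1@3 c2@5 c3@5, authorship .....
After op 2 (add_cursor(0)): buffer="irmxb" (len 5), cursors c4@0 c1@3 c2@5 c3@5, authorship .....
After op 3 (delete): buffer="ir" (len 2), cursors c4@0 c1@2 c2@2 c3@2, authorship ..
After op 4 (move_left): buffer="ir" (len 2), cursors c4@0 c1@1 c2@1 c3@1, authorship ..
After op 5 (insert('o')): buffer="oiooor" (len 6), cursors c4@1 c1@5 c2@5 c3@5, authorship 4.123.
After op 6 (delete): buffer="ir" (len 2), cursors c4@0 c1@1 c2@1 c3@1, authorship ..
After op 7 (insert('r')): buffer="rirrrr" (len 6), cursors c4@1 c1@5 c2@5 c3@5, authorship 4.123.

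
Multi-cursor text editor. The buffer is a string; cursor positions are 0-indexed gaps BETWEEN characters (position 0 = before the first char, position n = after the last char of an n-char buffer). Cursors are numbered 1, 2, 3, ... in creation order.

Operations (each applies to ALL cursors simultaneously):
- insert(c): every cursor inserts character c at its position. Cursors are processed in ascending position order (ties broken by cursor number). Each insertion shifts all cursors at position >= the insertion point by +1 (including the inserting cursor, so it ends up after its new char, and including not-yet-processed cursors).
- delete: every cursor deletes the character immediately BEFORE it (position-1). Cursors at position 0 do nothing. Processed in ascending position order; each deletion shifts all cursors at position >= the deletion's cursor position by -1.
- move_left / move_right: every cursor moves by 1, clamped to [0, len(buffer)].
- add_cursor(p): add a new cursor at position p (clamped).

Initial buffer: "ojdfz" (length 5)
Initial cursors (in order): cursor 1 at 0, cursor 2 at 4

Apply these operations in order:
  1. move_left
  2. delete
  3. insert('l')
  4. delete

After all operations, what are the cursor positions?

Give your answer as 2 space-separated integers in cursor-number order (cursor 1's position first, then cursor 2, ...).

Answer: 0 2

Derivation:
After op 1 (move_left): buffer="ojdfz" (len 5), cursors c1@0 c2@3, authorship .....
After op 2 (delete): buffer="ojfz" (len 4), cursors c1@0 c2@2, authorship ....
After op 3 (insert('l')): buffer="lojlfz" (len 6), cursors c1@1 c2@4, authorship 1..2..
After op 4 (delete): buffer="ojfz" (len 4), cursors c1@0 c2@2, authorship ....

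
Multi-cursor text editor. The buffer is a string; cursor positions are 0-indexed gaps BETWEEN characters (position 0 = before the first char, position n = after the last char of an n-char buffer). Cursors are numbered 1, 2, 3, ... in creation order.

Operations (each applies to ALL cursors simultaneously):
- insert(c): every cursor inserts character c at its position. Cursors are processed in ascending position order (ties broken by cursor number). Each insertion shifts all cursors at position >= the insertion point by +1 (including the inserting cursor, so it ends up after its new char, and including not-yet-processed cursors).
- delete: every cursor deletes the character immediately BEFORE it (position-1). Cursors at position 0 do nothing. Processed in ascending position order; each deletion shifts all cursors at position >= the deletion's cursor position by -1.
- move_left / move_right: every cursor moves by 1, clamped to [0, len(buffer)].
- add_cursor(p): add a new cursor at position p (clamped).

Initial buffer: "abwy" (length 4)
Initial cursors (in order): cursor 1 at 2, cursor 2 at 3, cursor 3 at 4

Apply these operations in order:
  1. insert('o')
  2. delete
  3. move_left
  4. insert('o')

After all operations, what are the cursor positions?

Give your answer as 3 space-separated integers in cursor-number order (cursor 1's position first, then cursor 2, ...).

Answer: 2 4 6

Derivation:
After op 1 (insert('o')): buffer="abowoyo" (len 7), cursors c1@3 c2@5 c3@7, authorship ..1.2.3
After op 2 (delete): buffer="abwy" (len 4), cursors c1@2 c2@3 c3@4, authorship ....
After op 3 (move_left): buffer="abwy" (len 4), cursors c1@1 c2@2 c3@3, authorship ....
After op 4 (insert('o')): buffer="aobowoy" (len 7), cursors c1@2 c2@4 c3@6, authorship .1.2.3.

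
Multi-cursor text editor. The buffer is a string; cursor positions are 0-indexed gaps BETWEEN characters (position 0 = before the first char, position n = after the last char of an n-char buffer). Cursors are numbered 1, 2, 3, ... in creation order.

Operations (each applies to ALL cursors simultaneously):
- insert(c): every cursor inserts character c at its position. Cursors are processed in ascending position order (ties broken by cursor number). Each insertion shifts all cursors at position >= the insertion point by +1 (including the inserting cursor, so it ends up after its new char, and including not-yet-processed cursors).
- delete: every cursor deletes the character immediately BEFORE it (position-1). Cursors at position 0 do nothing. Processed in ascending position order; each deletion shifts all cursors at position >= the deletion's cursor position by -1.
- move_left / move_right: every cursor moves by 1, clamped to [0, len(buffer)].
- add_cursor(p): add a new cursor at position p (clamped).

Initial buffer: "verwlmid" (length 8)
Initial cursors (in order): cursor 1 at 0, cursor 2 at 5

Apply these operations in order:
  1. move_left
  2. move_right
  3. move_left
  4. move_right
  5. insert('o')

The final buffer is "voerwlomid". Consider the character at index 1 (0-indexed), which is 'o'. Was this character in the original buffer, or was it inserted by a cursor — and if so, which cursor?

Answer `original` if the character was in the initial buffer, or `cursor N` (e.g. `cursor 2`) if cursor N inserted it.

After op 1 (move_left): buffer="verwlmid" (len 8), cursors c1@0 c2@4, authorship ........
After op 2 (move_right): buffer="verwlmid" (len 8), cursors c1@1 c2@5, authorship ........
After op 3 (move_left): buffer="verwlmid" (len 8), cursors c1@0 c2@4, authorship ........
After op 4 (move_right): buffer="verwlmid" (len 8), cursors c1@1 c2@5, authorship ........
After op 5 (insert('o')): buffer="voerwlomid" (len 10), cursors c1@2 c2@7, authorship .1....2...
Authorship (.=original, N=cursor N): . 1 . . . . 2 . . .
Index 1: author = 1

Answer: cursor 1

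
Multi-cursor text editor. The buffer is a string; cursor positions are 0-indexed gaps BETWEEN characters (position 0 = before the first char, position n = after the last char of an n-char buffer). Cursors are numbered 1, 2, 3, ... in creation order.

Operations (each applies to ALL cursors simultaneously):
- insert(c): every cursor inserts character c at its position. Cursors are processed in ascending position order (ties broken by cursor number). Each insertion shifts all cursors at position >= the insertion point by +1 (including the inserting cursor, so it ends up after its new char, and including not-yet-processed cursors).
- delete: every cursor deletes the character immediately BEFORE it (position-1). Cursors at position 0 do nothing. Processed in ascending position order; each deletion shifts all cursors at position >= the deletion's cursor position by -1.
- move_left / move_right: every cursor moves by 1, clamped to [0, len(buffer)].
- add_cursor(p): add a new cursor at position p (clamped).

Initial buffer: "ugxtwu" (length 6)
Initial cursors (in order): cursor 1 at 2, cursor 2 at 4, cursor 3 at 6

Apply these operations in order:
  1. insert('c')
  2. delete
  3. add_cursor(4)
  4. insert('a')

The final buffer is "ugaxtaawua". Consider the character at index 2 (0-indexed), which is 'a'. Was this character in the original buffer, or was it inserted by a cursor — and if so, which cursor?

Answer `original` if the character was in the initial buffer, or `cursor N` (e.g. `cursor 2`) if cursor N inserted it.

Answer: cursor 1

Derivation:
After op 1 (insert('c')): buffer="ugcxtcwuc" (len 9), cursors c1@3 c2@6 c3@9, authorship ..1..2..3
After op 2 (delete): buffer="ugxtwu" (len 6), cursors c1@2 c2@4 c3@6, authorship ......
After op 3 (add_cursor(4)): buffer="ugxtwu" (len 6), cursors c1@2 c2@4 c4@4 c3@6, authorship ......
After op 4 (insert('a')): buffer="ugaxtaawua" (len 10), cursors c1@3 c2@7 c4@7 c3@10, authorship ..1..24..3
Authorship (.=original, N=cursor N): . . 1 . . 2 4 . . 3
Index 2: author = 1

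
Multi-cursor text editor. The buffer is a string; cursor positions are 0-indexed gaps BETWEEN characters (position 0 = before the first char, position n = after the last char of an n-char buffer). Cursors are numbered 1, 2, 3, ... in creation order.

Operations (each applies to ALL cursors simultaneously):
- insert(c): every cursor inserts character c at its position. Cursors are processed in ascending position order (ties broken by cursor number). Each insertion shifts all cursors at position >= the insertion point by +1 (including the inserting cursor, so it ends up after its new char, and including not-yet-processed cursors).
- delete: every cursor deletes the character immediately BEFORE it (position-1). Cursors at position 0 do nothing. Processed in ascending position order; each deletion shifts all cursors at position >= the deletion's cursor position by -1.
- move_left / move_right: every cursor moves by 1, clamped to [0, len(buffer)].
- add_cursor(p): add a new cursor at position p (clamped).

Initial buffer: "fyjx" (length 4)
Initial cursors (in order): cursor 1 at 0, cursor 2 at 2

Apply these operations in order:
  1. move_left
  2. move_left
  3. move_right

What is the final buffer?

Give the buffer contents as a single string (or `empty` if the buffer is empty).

Answer: fyjx

Derivation:
After op 1 (move_left): buffer="fyjx" (len 4), cursors c1@0 c2@1, authorship ....
After op 2 (move_left): buffer="fyjx" (len 4), cursors c1@0 c2@0, authorship ....
After op 3 (move_right): buffer="fyjx" (len 4), cursors c1@1 c2@1, authorship ....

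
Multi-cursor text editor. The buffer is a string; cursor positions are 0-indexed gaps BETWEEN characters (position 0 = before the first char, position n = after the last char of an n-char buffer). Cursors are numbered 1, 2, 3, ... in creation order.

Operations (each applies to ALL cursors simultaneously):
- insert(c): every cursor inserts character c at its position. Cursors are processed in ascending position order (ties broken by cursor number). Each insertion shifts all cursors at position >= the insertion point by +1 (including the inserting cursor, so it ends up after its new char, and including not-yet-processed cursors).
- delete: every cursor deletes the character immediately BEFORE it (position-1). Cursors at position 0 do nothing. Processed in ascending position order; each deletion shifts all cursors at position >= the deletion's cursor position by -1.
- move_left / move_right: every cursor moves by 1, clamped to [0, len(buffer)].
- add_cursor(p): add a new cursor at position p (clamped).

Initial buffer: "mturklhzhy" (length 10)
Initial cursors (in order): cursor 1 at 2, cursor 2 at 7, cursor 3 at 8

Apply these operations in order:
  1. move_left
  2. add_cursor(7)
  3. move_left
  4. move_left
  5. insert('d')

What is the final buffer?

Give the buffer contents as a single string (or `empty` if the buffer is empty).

After op 1 (move_left): buffer="mturklhzhy" (len 10), cursors c1@1 c2@6 c3@7, authorship ..........
After op 2 (add_cursor(7)): buffer="mturklhzhy" (len 10), cursors c1@1 c2@6 c3@7 c4@7, authorship ..........
After op 3 (move_left): buffer="mturklhzhy" (len 10), cursors c1@0 c2@5 c3@6 c4@6, authorship ..........
After op 4 (move_left): buffer="mturklhzhy" (len 10), cursors c1@0 c2@4 c3@5 c4@5, authorship ..........
After op 5 (insert('d')): buffer="dmturdkddlhzhy" (len 14), cursors c1@1 c2@6 c3@9 c4@9, authorship 1....2.34.....

Answer: dmturdkddlhzhy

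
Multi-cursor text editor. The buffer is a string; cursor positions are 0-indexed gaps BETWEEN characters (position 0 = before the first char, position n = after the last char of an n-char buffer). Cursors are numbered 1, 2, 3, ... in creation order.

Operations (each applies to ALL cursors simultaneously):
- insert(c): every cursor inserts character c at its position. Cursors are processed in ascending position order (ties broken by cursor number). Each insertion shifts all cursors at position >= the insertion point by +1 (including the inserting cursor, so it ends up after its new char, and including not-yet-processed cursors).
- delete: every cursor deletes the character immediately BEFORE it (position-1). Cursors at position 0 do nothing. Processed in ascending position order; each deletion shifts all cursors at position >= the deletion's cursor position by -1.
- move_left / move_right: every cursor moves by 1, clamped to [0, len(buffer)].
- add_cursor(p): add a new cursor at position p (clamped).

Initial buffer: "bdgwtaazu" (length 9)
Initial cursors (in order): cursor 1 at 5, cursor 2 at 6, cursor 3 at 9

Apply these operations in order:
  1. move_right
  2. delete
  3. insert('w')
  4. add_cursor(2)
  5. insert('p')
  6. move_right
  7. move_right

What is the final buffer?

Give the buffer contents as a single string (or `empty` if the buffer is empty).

After op 1 (move_right): buffer="bdgwtaazu" (len 9), cursors c1@6 c2@7 c3@9, authorship .........
After op 2 (delete): buffer="bdgwtz" (len 6), cursors c1@5 c2@5 c3@6, authorship ......
After op 3 (insert('w')): buffer="bdgwtwwzw" (len 9), cursors c1@7 c2@7 c3@9, authorship .....12.3
After op 4 (add_cursor(2)): buffer="bdgwtwwzw" (len 9), cursors c4@2 c1@7 c2@7 c3@9, authorship .....12.3
After op 5 (insert('p')): buffer="bdpgwtwwppzwp" (len 13), cursors c4@3 c1@10 c2@10 c3@13, authorship ..4...1212.33
After op 6 (move_right): buffer="bdpgwtwwppzwp" (len 13), cursors c4@4 c1@11 c2@11 c3@13, authorship ..4...1212.33
After op 7 (move_right): buffer="bdpgwtwwppzwp" (len 13), cursors c4@5 c1@12 c2@12 c3@13, authorship ..4...1212.33

Answer: bdpgwtwwppzwp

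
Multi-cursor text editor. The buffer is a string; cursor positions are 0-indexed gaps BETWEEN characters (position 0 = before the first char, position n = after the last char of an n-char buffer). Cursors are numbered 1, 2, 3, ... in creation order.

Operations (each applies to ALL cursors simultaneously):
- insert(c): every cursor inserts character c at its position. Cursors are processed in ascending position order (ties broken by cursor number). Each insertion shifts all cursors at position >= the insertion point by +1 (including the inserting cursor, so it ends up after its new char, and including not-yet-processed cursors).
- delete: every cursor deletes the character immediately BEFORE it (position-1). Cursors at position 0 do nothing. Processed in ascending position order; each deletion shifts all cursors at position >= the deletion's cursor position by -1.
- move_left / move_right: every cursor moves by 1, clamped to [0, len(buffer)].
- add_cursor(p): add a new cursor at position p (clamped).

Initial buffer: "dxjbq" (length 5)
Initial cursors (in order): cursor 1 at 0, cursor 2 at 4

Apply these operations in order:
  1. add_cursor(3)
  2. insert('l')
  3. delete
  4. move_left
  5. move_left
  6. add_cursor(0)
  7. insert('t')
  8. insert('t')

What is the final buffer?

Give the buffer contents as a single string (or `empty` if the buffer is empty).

Answer: ttttdttxttjbq

Derivation:
After op 1 (add_cursor(3)): buffer="dxjbq" (len 5), cursors c1@0 c3@3 c2@4, authorship .....
After op 2 (insert('l')): buffer="ldxjlblq" (len 8), cursors c1@1 c3@5 c2@7, authorship 1...3.2.
After op 3 (delete): buffer="dxjbq" (len 5), cursors c1@0 c3@3 c2@4, authorship .....
After op 4 (move_left): buffer="dxjbq" (len 5), cursors c1@0 c3@2 c2@3, authorship .....
After op 5 (move_left): buffer="dxjbq" (len 5), cursors c1@0 c3@1 c2@2, authorship .....
After op 6 (add_cursor(0)): buffer="dxjbq" (len 5), cursors c1@0 c4@0 c3@1 c2@2, authorship .....
After op 7 (insert('t')): buffer="ttdtxtjbq" (len 9), cursors c1@2 c4@2 c3@4 c2@6, authorship 14.3.2...
After op 8 (insert('t')): buffer="ttttdttxttjbq" (len 13), cursors c1@4 c4@4 c3@7 c2@10, authorship 1414.33.22...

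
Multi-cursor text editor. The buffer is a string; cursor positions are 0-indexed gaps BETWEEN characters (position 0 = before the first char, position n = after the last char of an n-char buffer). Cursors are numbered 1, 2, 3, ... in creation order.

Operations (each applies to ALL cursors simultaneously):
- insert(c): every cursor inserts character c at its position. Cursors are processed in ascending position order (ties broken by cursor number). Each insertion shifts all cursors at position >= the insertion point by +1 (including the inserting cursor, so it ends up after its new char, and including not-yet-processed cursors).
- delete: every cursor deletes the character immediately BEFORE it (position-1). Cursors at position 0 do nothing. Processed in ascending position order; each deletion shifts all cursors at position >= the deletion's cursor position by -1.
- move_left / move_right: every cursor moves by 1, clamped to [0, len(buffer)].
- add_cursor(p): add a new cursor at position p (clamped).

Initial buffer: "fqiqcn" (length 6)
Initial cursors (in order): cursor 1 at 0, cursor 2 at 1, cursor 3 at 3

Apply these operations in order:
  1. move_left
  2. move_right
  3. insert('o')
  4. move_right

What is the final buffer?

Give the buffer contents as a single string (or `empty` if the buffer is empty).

Answer: fooqioqcn

Derivation:
After op 1 (move_left): buffer="fqiqcn" (len 6), cursors c1@0 c2@0 c3@2, authorship ......
After op 2 (move_right): buffer="fqiqcn" (len 6), cursors c1@1 c2@1 c3@3, authorship ......
After op 3 (insert('o')): buffer="fooqioqcn" (len 9), cursors c1@3 c2@3 c3@6, authorship .12..3...
After op 4 (move_right): buffer="fooqioqcn" (len 9), cursors c1@4 c2@4 c3@7, authorship .12..3...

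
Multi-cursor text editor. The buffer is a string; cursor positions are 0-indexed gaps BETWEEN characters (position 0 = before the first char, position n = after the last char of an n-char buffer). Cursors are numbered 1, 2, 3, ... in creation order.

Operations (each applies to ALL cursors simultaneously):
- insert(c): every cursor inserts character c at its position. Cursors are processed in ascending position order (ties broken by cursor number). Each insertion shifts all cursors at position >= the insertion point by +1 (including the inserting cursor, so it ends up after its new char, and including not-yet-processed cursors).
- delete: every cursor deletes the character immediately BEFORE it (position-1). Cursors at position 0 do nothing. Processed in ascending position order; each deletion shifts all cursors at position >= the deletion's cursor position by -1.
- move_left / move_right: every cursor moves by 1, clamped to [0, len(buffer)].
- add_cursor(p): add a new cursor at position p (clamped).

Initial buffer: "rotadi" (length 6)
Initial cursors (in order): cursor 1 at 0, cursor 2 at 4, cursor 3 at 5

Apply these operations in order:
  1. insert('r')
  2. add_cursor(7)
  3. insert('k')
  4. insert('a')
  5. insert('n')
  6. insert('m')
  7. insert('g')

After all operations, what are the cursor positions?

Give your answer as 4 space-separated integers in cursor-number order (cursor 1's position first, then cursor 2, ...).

Answer: 6 16 28 22

Derivation:
After op 1 (insert('r')): buffer="rrotardri" (len 9), cursors c1@1 c2@6 c3@8, authorship 1....2.3.
After op 2 (add_cursor(7)): buffer="rrotardri" (len 9), cursors c1@1 c2@6 c4@7 c3@8, authorship 1....2.3.
After op 3 (insert('k')): buffer="rkrotarkdkrki" (len 13), cursors c1@2 c2@8 c4@10 c3@12, authorship 11....22.433.
After op 4 (insert('a')): buffer="rkarotarkadkarkai" (len 17), cursors c1@3 c2@10 c4@13 c3@16, authorship 111....222.44333.
After op 5 (insert('n')): buffer="rkanrotarkandkanrkani" (len 21), cursors c1@4 c2@12 c4@16 c3@20, authorship 1111....2222.4443333.
After op 6 (insert('m')): buffer="rkanmrotarkanmdkanmrkanmi" (len 25), cursors c1@5 c2@14 c4@19 c3@24, authorship 11111....22222.444433333.
After op 7 (insert('g')): buffer="rkanmgrotarkanmgdkanmgrkanmgi" (len 29), cursors c1@6 c2@16 c4@22 c3@28, authorship 111111....222222.44444333333.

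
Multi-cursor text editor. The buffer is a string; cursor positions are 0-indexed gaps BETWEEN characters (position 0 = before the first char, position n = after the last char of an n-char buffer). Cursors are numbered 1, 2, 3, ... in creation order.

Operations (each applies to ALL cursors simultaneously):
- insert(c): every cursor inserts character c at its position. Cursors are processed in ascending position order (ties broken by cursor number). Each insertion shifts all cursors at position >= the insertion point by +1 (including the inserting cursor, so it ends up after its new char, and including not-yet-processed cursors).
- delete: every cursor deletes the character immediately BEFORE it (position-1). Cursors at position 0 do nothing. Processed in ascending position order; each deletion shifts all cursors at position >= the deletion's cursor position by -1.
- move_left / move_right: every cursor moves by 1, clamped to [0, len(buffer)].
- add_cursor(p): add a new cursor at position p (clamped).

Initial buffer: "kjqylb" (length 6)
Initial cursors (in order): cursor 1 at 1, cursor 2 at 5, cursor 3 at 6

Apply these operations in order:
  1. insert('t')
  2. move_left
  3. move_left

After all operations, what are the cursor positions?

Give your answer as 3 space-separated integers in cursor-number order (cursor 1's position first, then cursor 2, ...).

After op 1 (insert('t')): buffer="ktjqyltbt" (len 9), cursors c1@2 c2@7 c3@9, authorship .1....2.3
After op 2 (move_left): buffer="ktjqyltbt" (len 9), cursors c1@1 c2@6 c3@8, authorship .1....2.3
After op 3 (move_left): buffer="ktjqyltbt" (len 9), cursors c1@0 c2@5 c3@7, authorship .1....2.3

Answer: 0 5 7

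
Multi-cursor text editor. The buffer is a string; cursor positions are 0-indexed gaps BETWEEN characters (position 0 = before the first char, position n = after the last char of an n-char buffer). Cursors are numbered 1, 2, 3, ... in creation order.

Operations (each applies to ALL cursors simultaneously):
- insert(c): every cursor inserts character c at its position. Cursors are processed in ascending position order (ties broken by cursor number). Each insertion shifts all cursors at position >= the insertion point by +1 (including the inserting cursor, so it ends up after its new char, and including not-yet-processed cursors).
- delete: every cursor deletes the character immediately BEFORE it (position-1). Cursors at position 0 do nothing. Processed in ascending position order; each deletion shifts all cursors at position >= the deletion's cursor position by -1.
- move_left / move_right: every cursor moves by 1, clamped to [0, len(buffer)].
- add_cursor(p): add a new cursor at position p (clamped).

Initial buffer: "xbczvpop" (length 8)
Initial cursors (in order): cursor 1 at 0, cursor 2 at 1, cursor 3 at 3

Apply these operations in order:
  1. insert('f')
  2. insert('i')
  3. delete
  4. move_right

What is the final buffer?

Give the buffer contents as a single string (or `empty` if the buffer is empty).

Answer: fxfbcfzvpop

Derivation:
After op 1 (insert('f')): buffer="fxfbcfzvpop" (len 11), cursors c1@1 c2@3 c3@6, authorship 1.2..3.....
After op 2 (insert('i')): buffer="fixfibcfizvpop" (len 14), cursors c1@2 c2@5 c3@9, authorship 11.22..33.....
After op 3 (delete): buffer="fxfbcfzvpop" (len 11), cursors c1@1 c2@3 c3@6, authorship 1.2..3.....
After op 4 (move_right): buffer="fxfbcfzvpop" (len 11), cursors c1@2 c2@4 c3@7, authorship 1.2..3.....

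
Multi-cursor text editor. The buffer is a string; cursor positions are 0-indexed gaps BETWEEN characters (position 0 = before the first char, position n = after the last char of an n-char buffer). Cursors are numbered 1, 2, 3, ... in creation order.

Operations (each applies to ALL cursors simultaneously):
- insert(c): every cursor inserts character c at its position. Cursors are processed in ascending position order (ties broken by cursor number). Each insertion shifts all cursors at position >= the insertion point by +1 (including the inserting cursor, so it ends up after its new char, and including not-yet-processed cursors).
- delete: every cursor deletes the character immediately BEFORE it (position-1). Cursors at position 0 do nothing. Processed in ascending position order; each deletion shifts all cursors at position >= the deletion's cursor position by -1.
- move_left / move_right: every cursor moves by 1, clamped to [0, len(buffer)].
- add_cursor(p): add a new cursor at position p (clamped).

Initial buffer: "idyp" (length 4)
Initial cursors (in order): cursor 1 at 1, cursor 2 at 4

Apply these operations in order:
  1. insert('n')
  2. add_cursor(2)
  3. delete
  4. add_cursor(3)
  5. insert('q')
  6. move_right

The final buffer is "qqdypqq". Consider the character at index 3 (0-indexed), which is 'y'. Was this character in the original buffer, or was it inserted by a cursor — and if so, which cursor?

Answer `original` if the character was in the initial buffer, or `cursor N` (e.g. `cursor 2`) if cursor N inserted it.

Answer: original

Derivation:
After op 1 (insert('n')): buffer="indypn" (len 6), cursors c1@2 c2@6, authorship .1...2
After op 2 (add_cursor(2)): buffer="indypn" (len 6), cursors c1@2 c3@2 c2@6, authorship .1...2
After op 3 (delete): buffer="dyp" (len 3), cursors c1@0 c3@0 c2@3, authorship ...
After op 4 (add_cursor(3)): buffer="dyp" (len 3), cursors c1@0 c3@0 c2@3 c4@3, authorship ...
After op 5 (insert('q')): buffer="qqdypqq" (len 7), cursors c1@2 c3@2 c2@7 c4@7, authorship 13...24
After op 6 (move_right): buffer="qqdypqq" (len 7), cursors c1@3 c3@3 c2@7 c4@7, authorship 13...24
Authorship (.=original, N=cursor N): 1 3 . . . 2 4
Index 3: author = original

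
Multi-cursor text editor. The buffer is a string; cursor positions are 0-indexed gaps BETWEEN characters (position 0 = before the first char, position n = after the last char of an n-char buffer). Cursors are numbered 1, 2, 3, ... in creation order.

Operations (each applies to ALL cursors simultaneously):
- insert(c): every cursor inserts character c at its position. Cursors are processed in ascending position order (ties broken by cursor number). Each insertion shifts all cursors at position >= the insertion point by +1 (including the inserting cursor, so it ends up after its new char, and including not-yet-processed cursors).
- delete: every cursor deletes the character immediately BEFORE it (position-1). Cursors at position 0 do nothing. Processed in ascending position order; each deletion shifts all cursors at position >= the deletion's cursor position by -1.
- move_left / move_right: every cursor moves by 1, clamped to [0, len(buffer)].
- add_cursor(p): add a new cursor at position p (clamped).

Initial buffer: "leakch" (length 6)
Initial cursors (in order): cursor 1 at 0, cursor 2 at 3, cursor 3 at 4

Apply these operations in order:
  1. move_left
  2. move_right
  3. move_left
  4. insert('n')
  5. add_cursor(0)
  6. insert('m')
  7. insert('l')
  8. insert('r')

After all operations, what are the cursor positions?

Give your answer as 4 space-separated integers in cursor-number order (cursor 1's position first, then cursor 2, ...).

Answer: 7 13 18 3

Derivation:
After op 1 (move_left): buffer="leakch" (len 6), cursors c1@0 c2@2 c3@3, authorship ......
After op 2 (move_right): buffer="leakch" (len 6), cursors c1@1 c2@3 c3@4, authorship ......
After op 3 (move_left): buffer="leakch" (len 6), cursors c1@0 c2@2 c3@3, authorship ......
After op 4 (insert('n')): buffer="nlenankch" (len 9), cursors c1@1 c2@4 c3@6, authorship 1..2.3...
After op 5 (add_cursor(0)): buffer="nlenankch" (len 9), cursors c4@0 c1@1 c2@4 c3@6, authorship 1..2.3...
After op 6 (insert('m')): buffer="mnmlenmanmkch" (len 13), cursors c4@1 c1@3 c2@7 c3@10, authorship 411..22.33...
After op 7 (insert('l')): buffer="mlnmllenmlanmlkch" (len 17), cursors c4@2 c1@5 c2@10 c3@14, authorship 44111..222.333...
After op 8 (insert('r')): buffer="mlrnmlrlenmlranmlrkch" (len 21), cursors c4@3 c1@7 c2@13 c3@18, authorship 4441111..2222.3333...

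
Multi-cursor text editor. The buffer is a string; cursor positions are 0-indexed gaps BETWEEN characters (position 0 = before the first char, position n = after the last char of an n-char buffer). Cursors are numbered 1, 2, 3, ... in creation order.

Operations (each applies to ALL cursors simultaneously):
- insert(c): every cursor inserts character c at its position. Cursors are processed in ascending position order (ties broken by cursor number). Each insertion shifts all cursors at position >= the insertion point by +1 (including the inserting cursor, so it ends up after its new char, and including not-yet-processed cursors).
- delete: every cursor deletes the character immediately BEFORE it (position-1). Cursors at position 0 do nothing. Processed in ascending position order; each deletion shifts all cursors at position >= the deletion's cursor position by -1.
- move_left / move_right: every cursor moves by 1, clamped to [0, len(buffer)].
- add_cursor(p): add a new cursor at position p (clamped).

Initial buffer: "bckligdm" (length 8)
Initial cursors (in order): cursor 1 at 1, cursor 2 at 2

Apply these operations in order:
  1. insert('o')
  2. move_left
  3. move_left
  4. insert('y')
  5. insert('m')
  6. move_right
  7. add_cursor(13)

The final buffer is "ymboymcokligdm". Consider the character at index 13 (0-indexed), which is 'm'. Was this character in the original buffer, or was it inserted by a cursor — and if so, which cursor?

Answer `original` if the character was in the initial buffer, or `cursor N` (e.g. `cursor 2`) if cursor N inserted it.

After op 1 (insert('o')): buffer="bocokligdm" (len 10), cursors c1@2 c2@4, authorship .1.2......
After op 2 (move_left): buffer="bocokligdm" (len 10), cursors c1@1 c2@3, authorship .1.2......
After op 3 (move_left): buffer="bocokligdm" (len 10), cursors c1@0 c2@2, authorship .1.2......
After op 4 (insert('y')): buffer="yboycokligdm" (len 12), cursors c1@1 c2@4, authorship 1.12.2......
After op 5 (insert('m')): buffer="ymboymcokligdm" (len 14), cursors c1@2 c2@6, authorship 11.122.2......
After op 6 (move_right): buffer="ymboymcokligdm" (len 14), cursors c1@3 c2@7, authorship 11.122.2......
After op 7 (add_cursor(13)): buffer="ymboymcokligdm" (len 14), cursors c1@3 c2@7 c3@13, authorship 11.122.2......
Authorship (.=original, N=cursor N): 1 1 . 1 2 2 . 2 . . . . . .
Index 13: author = original

Answer: original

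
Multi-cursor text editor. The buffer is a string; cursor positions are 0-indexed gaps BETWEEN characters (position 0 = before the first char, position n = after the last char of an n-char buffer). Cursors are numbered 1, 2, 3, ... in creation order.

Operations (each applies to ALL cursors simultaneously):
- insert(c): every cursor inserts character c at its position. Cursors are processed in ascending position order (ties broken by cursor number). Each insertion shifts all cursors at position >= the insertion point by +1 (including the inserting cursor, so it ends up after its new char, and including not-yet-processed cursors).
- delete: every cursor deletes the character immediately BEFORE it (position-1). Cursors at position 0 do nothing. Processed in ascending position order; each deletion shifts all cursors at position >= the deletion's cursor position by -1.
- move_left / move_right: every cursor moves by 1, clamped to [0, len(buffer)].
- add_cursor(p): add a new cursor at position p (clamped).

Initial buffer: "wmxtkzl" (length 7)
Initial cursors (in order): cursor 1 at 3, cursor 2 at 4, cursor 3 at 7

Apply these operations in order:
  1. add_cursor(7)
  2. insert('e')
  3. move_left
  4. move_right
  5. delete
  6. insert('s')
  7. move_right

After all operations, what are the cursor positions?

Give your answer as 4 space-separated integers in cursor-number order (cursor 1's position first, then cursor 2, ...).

Answer: 5 7 11 11

Derivation:
After op 1 (add_cursor(7)): buffer="wmxtkzl" (len 7), cursors c1@3 c2@4 c3@7 c4@7, authorship .......
After op 2 (insert('e')): buffer="wmxetekzlee" (len 11), cursors c1@4 c2@6 c3@11 c4@11, authorship ...1.2...34
After op 3 (move_left): buffer="wmxetekzlee" (len 11), cursors c1@3 c2@5 c3@10 c4@10, authorship ...1.2...34
After op 4 (move_right): buffer="wmxetekzlee" (len 11), cursors c1@4 c2@6 c3@11 c4@11, authorship ...1.2...34
After op 5 (delete): buffer="wmxtkzl" (len 7), cursors c1@3 c2@4 c3@7 c4@7, authorship .......
After op 6 (insert('s')): buffer="wmxstskzlss" (len 11), cursors c1@4 c2@6 c3@11 c4@11, authorship ...1.2...34
After op 7 (move_right): buffer="wmxstskzlss" (len 11), cursors c1@5 c2@7 c3@11 c4@11, authorship ...1.2...34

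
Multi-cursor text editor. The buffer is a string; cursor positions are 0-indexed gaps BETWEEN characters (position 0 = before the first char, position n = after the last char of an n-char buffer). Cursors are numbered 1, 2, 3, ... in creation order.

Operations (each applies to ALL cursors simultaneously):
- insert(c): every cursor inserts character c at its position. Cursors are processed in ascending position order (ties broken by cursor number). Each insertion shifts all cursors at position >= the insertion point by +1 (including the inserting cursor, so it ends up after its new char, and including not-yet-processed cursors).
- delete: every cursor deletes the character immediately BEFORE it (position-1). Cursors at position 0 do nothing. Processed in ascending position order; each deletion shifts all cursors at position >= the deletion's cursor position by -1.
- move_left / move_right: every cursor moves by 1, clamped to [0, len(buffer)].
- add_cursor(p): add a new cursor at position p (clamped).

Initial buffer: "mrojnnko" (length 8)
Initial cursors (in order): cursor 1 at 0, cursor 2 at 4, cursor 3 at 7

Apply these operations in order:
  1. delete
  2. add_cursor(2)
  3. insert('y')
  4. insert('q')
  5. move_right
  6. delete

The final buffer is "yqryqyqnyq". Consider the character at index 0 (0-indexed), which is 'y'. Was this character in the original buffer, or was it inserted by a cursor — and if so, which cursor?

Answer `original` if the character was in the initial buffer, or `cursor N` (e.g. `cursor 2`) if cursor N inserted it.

Answer: cursor 1

Derivation:
After op 1 (delete): buffer="mronno" (len 6), cursors c1@0 c2@3 c3@5, authorship ......
After op 2 (add_cursor(2)): buffer="mronno" (len 6), cursors c1@0 c4@2 c2@3 c3@5, authorship ......
After op 3 (insert('y')): buffer="ymryoynnyo" (len 10), cursors c1@1 c4@4 c2@6 c3@9, authorship 1..4.2..3.
After op 4 (insert('q')): buffer="yqmryqoyqnnyqo" (len 14), cursors c1@2 c4@6 c2@9 c3@13, authorship 11..44.22..33.
After op 5 (move_right): buffer="yqmryqoyqnnyqo" (len 14), cursors c1@3 c4@7 c2@10 c3@14, authorship 11..44.22..33.
After op 6 (delete): buffer="yqryqyqnyq" (len 10), cursors c1@2 c4@5 c2@7 c3@10, authorship 11.4422.33
Authorship (.=original, N=cursor N): 1 1 . 4 4 2 2 . 3 3
Index 0: author = 1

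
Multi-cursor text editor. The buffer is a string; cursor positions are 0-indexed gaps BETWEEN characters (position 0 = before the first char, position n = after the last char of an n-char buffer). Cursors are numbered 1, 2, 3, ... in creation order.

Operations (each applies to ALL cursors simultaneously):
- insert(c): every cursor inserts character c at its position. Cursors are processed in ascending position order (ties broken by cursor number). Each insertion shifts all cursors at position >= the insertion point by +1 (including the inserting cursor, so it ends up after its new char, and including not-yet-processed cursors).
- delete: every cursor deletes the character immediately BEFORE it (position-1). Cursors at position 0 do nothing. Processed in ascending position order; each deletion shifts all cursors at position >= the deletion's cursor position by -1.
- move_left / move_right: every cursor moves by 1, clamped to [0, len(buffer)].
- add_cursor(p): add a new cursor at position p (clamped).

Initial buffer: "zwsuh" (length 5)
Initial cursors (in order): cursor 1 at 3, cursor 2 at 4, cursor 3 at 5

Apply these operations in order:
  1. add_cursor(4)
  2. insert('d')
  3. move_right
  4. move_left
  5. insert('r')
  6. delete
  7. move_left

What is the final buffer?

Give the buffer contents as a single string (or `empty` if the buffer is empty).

Answer: zwsduddhd

Derivation:
After op 1 (add_cursor(4)): buffer="zwsuh" (len 5), cursors c1@3 c2@4 c4@4 c3@5, authorship .....
After op 2 (insert('d')): buffer="zwsduddhd" (len 9), cursors c1@4 c2@7 c4@7 c3@9, authorship ...1.24.3
After op 3 (move_right): buffer="zwsduddhd" (len 9), cursors c1@5 c2@8 c4@8 c3@9, authorship ...1.24.3
After op 4 (move_left): buffer="zwsduddhd" (len 9), cursors c1@4 c2@7 c4@7 c3@8, authorship ...1.24.3
After op 5 (insert('r')): buffer="zwsdruddrrhrd" (len 13), cursors c1@5 c2@10 c4@10 c3@12, authorship ...11.2424.33
After op 6 (delete): buffer="zwsduddhd" (len 9), cursors c1@4 c2@7 c4@7 c3@8, authorship ...1.24.3
After op 7 (move_left): buffer="zwsduddhd" (len 9), cursors c1@3 c2@6 c4@6 c3@7, authorship ...1.24.3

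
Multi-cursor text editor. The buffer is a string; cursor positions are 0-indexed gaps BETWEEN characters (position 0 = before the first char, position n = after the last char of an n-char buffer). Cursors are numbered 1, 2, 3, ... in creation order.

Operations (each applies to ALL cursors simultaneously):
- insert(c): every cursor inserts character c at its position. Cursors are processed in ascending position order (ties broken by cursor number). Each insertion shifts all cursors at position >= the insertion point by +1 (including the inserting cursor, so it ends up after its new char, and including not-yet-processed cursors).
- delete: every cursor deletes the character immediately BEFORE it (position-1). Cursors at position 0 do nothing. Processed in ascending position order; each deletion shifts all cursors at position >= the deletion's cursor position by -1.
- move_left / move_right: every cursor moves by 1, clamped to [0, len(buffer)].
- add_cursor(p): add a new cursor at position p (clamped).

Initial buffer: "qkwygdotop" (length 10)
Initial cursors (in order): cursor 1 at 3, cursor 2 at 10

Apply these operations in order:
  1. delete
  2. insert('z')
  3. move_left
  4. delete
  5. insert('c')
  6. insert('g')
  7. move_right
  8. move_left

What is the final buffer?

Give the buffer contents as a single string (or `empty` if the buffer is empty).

Answer: qcgzygdotcgz

Derivation:
After op 1 (delete): buffer="qkygdoto" (len 8), cursors c1@2 c2@8, authorship ........
After op 2 (insert('z')): buffer="qkzygdotoz" (len 10), cursors c1@3 c2@10, authorship ..1......2
After op 3 (move_left): buffer="qkzygdotoz" (len 10), cursors c1@2 c2@9, authorship ..1......2
After op 4 (delete): buffer="qzygdotz" (len 8), cursors c1@1 c2@7, authorship .1.....2
After op 5 (insert('c')): buffer="qczygdotcz" (len 10), cursors c1@2 c2@9, authorship .11.....22
After op 6 (insert('g')): buffer="qcgzygdotcgz" (len 12), cursors c1@3 c2@11, authorship .111.....222
After op 7 (move_right): buffer="qcgzygdotcgz" (len 12), cursors c1@4 c2@12, authorship .111.....222
After op 8 (move_left): buffer="qcgzygdotcgz" (len 12), cursors c1@3 c2@11, authorship .111.....222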